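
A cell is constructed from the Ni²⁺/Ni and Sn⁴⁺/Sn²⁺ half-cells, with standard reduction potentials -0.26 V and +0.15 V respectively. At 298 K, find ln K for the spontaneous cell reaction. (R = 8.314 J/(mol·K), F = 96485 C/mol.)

ln K = 31.9

E°_cell = +0.15 − (-0.26) = 0.41 V, with n = 2 electrons transferred.
At equilibrium E = 0, so the Nernst equation gives ln K = nFE°/RT = (2)(96485)(0.41)/((8.314)(298)) = 31.93.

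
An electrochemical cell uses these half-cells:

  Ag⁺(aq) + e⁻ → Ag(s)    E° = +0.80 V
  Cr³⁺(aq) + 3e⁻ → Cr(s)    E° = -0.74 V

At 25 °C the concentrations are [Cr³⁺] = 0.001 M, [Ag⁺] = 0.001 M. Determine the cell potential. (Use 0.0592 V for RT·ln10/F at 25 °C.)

1.42 V

The Ag⁺/Ag couple has the higher reduction potential and acts as the cathode, so E°_cell = +0.80 − (-0.74) = 1.54 V.
Balancing electrons gives n = 3; the reaction quotient is Q = [Cr³⁺]/[Ag⁺]^3 = 1 × 10^6.
At 25 °C, E = E° − (0.0592/n) log Q = 1.54 − (0.0592/3)(6.000) = 1.540 − 0.118 = 1.422 V.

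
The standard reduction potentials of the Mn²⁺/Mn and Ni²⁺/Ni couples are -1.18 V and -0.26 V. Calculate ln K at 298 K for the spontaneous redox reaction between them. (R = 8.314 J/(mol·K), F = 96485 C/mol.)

ln K = 71.7

E°_cell = -0.26 − (-1.18) = 0.92 V, with n = 2 electrons transferred.
At equilibrium E = 0, so the Nernst equation gives ln K = nFE°/RT = (2)(96485)(0.92)/((8.314)(298)) = 71.66.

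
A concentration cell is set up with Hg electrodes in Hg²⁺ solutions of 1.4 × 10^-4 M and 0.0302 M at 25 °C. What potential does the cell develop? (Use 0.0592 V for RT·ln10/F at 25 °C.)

Both half-cells are Hg²⁺/Hg, so E°_cell = 0. The concentrated side is the cathode; the cell reaction moves Hg²⁺ from high to low concentration with n = 2.
Q = [Hg²⁺]_dilute/[Hg²⁺]_conc = 1.4 × 10^-4/0.0302 = 0.00464.
E = 0 − (0.0592/2) log Q = −(0.0592/2)(-2.334) = 0.0691 V.

0.069 V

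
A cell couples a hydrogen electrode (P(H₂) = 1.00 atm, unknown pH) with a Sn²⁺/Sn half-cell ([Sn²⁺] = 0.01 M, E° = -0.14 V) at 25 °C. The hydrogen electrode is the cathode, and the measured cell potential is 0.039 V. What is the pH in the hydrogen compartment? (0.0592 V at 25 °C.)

pH = 2.71

E°_cell = 0.14 V and n = 2.
log Q = n(E° − E)/0.0592 = 2×(0.14 − 0.039)/0.0592 = 3.412.
With Q = [Sn²⁺]·P(H₂) / [H⁺]^2, solving for [H⁺] gives log[H⁺] = -2.706, so pH = 2.71.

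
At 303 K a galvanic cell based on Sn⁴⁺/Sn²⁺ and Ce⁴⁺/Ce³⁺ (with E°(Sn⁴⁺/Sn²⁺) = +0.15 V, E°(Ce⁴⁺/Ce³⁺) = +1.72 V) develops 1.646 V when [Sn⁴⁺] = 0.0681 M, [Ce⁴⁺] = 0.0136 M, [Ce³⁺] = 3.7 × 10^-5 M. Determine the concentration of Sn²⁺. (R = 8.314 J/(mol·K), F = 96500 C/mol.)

From the Nernst equation, ln Q = nF(E° − E)/RT = 2×96500×(1.57 − 1.646)/(8.314×303) = -5.823, so Q = 0.00296.
With Q = [Sn⁴⁺]·[Ce³⁺]^2/([Sn²⁺]·[Ce⁴⁺]^2) and the known concentrations, [Sn²⁺] in the denominator gives [Sn²⁺] = 1.7 × 10^-4 M.

1.7 × 10^-4 M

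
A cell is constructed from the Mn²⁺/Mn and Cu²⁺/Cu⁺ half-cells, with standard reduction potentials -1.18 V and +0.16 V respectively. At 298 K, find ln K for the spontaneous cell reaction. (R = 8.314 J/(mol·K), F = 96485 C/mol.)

E°_cell = +0.16 − (-1.18) = 1.34 V, with n = 2 electrons transferred.
At equilibrium E = 0, so the Nernst equation gives ln K = nFE°/RT = (2)(96485)(1.34)/((8.314)(298)) = 104.37.

ln K = 104.4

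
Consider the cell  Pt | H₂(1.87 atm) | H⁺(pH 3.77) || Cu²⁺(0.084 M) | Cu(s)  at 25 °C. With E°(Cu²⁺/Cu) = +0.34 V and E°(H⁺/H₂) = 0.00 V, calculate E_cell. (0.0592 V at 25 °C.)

The Cu²⁺/Cu couple is the cathode, so E°_cell = 0.34 V; n = 2.
[H⁺] = 10^(−3.77) = 1.7 × 10^-4 M, and Q = [H⁺]^2 / ([Cu²⁺]·P(H₂)) = 1.84 × 10^-7.
E = E° − (0.0592/2) log Q = 0.34 − (0.0592/2)(-6.736) = 0.539 V.

0.54 V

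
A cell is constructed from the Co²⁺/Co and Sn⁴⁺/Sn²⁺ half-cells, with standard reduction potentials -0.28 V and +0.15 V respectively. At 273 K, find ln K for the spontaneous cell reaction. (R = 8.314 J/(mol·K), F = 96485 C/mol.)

E°_cell = +0.15 − (-0.28) = 0.43 V, with n = 2 electrons transferred.
At equilibrium E = 0, so the Nernst equation gives ln K = nFE°/RT = (2)(96485)(0.43)/((8.314)(273)) = 36.56.

ln K = 36.6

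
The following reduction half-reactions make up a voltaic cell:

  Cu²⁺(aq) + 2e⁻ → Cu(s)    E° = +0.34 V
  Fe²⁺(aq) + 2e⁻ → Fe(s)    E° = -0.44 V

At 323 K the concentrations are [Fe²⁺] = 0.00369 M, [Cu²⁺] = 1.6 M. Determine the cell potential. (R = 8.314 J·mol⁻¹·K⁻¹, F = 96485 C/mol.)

0.864 V

The Cu²⁺/Cu couple has the higher reduction potential and acts as the cathode, so E°_cell = +0.34 − (-0.44) = 0.78 V.
Balancing electrons gives n = 2; the reaction quotient is Q = [Fe²⁺]/[Cu²⁺] = 0.00231.
E = E° − (RT/nF) ln Q = 0.78 − (8.314×323)/(2×96485) × (-6.072) = 0.780 + 0.084 = 0.864 V.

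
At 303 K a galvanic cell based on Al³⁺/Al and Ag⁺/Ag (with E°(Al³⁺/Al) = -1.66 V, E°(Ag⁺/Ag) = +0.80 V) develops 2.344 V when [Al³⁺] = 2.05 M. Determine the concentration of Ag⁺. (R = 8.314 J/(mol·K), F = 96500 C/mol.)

From the Nernst equation, ln Q = nF(E° − E)/RT = 3×96500×(2.46 − 2.344)/(8.314×303) = 13.331, so Q = 6.16 × 10^5.
With Q = [Al³⁺]/[Ag⁺]^3 and the known concentrations, [Ag⁺]^3 in the denominator gives [Ag⁺] = 0.015 M.

0.015 M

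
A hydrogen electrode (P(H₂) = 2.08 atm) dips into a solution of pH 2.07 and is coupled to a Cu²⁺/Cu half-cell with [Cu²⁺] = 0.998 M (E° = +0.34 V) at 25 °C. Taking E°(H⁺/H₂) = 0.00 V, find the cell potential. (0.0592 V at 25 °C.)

0.47 V

The Cu²⁺/Cu couple is the cathode, so E°_cell = 0.34 V; n = 2.
[H⁺] = 10^(−2.07) = 0.0085 M, and Q = [H⁺]^2 / ([Cu²⁺]·P(H₂)) = 3.49 × 10^-5.
E = E° − (0.0592/2) log Q = 0.34 − (0.0592/2)(-4.457) = 0.472 V.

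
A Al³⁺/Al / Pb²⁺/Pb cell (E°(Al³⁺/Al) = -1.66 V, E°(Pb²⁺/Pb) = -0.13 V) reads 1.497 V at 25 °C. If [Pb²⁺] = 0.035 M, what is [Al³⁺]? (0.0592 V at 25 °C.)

From the Nernst equation, log Q = n(E° − E)/0.0592 = 6(1.53 − 1.497)/0.0592 = 3.345, so Q = 2210.
With Q = [Al³⁺]^2/[Pb²⁺]^3 and the known concentrations, [Al³⁺]^2 in the numerator gives [Al³⁺] = 0.31 M.

0.31 M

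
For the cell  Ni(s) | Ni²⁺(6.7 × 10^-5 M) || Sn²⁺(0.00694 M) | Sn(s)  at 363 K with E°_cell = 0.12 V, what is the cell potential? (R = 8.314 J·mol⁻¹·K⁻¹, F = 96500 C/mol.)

0.193 V

Balancing electrons gives n = 2; the reaction quotient is Q = [Ni²⁺]/[Sn²⁺] = 0.00965.
E = E° − (RT/nF) ln Q = 0.12 − (8.314×363)/(2×96500) × (-4.640) = 0.120 + 0.073 = 0.193 V.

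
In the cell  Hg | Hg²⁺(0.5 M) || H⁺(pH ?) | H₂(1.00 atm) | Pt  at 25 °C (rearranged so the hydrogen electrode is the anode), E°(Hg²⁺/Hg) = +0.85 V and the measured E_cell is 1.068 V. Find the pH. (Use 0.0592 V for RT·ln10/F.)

pH = 3.83

E°_cell = 0.85 V and n = 2.
log Q = n(E° − E)/0.0592 = 2×(0.85 − 1.068)/0.0592 = -7.365.
With Q = [H⁺]^2 / ([Hg²⁺]·P(H₂)), solving for [H⁺] gives log[H⁺] = -3.833, so pH = 3.83.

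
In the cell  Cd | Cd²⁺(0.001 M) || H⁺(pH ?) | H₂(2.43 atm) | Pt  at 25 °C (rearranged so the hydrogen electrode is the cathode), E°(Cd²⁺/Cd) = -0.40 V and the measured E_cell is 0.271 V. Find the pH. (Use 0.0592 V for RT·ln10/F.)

pH = 3.49

E°_cell = 0.40 V and n = 2.
log Q = n(E° − E)/0.0592 = 2×(0.40 − 0.271)/0.0592 = 4.358.
With Q = [Cd²⁺]·P(H₂) / [H⁺]^2, solving for [H⁺] gives log[H⁺] = -3.486, so pH = 3.49.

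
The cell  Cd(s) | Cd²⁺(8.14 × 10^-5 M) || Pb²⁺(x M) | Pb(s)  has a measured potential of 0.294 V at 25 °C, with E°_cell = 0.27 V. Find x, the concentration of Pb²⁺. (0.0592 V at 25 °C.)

From the Nernst equation, log Q = n(E° − E)/0.0592 = 2(0.27 − 0.294)/0.0592 = -0.811, so Q = 0.155.
With Q = [Cd²⁺]/[Pb²⁺] and the known concentrations, [Pb²⁺] in the denominator gives [Pb²⁺] = 5.3 × 10^-4 M.

5.3 × 10^-4 M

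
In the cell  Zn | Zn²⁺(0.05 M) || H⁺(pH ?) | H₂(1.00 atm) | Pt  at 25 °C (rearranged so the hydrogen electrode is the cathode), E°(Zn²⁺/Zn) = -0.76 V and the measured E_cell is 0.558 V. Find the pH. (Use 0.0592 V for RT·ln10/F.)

E°_cell = 0.76 V and n = 2.
log Q = n(E° − E)/0.0592 = 2×(0.76 − 0.558)/0.0592 = 6.824.
With Q = [Zn²⁺]·P(H₂) / [H⁺]^2, solving for [H⁺] gives log[H⁺] = -4.063, so pH = 4.06.

pH = 4.06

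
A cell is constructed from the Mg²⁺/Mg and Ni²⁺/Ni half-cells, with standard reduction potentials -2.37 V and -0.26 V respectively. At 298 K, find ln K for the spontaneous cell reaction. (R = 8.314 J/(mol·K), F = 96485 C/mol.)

E°_cell = -0.26 − (-2.37) = 2.11 V, with n = 2 electrons transferred.
At equilibrium E = 0, so the Nernst equation gives ln K = nFE°/RT = (2)(96485)(2.11)/((8.314)(298)) = 164.34.

ln K = 164.3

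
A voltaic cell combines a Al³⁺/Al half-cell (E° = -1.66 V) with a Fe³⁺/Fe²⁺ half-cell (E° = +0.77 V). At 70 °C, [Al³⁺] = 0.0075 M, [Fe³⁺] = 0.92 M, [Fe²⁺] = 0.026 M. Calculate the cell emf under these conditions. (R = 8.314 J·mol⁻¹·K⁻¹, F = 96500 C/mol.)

2.58 V

The Fe³⁺/Fe²⁺ couple has the higher reduction potential and acts as the cathode, so E°_cell = +0.77 − (-1.66) = 2.43 V.
Balancing electrons gives n = 3; the reaction quotient is Q = [Al³⁺]·[Fe²⁺]^3/[Fe³⁺]^3 = 1.69 × 10^-7.
E = E° − (RT/nF) ln Q = 2.43 − (8.314×343)/(3×96500) × (-15.592) = 2.430 + 0.154 = 2.584 V.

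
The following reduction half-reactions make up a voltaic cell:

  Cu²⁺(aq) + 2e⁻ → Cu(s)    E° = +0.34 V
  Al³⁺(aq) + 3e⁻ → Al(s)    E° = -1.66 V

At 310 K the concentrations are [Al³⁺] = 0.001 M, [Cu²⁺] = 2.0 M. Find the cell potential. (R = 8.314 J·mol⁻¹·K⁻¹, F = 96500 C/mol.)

2.07 V

The Cu²⁺/Cu couple has the higher reduction potential and acts as the cathode, so E°_cell = +0.34 − (-1.66) = 2.00 V.
Balancing electrons gives n = 6; the reaction quotient is Q = [Al³⁺]^2/[Cu²⁺]^3 = 1.25 × 10^-7.
E = E° − (RT/nF) ln Q = 2.00 − (8.314×310)/(6×96500) × (-15.895) = 2.000 + 0.071 = 2.071 V.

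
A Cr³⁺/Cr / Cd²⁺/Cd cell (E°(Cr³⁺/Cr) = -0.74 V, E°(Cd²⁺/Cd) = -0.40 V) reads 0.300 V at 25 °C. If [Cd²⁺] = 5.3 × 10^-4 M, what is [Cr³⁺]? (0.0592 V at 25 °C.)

From the Nernst equation, log Q = n(E° − E)/0.0592 = 6(0.34 − 0.300)/0.0592 = 4.054, so Q = 1.13 × 10^4.
With Q = [Cr³⁺]^2/[Cd²⁺]^3 and the known concentrations, [Cr³⁺]^2 in the numerator gives [Cr³⁺] = 0.0013 M.

0.0013 M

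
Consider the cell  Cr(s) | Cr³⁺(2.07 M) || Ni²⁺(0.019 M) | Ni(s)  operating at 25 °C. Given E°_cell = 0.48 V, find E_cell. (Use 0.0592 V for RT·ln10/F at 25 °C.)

Balancing electrons gives n = 6; the reaction quotient is Q = [Cr³⁺]^2/[Ni²⁺]^3 = 6.25 × 10^5.
At 25 °C, E = E° − (0.0592/n) log Q = 0.48 − (0.0592/6)(5.796) = 0.480 − 0.057 = 0.423 V.

0.423 V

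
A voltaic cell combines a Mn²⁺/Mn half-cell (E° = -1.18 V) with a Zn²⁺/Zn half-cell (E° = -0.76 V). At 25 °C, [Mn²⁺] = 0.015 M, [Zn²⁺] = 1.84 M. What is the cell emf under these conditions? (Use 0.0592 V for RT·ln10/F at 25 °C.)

0.482 V

The Zn²⁺/Zn couple has the higher reduction potential and acts as the cathode, so E°_cell = -0.76 − (-1.18) = 0.42 V.
Balancing electrons gives n = 2; the reaction quotient is Q = [Mn²⁺]/[Zn²⁺] = 0.00815.
At 25 °C, E = E° − (0.0592/n) log Q = 0.42 − (0.0592/2)(-2.089) = 0.420 + 0.062 = 0.482 V.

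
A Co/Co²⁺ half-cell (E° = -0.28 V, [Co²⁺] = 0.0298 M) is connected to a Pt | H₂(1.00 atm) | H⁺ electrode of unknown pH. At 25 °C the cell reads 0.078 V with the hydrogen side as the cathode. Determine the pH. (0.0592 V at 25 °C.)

pH = 4.18

E°_cell = 0.28 V and n = 2.
log Q = n(E° − E)/0.0592 = 2×(0.28 − 0.078)/0.0592 = 6.824.
With Q = [Co²⁺]·P(H₂) / [H⁺]^2, solving for [H⁺] gives log[H⁺] = -4.175, so pH = 4.18.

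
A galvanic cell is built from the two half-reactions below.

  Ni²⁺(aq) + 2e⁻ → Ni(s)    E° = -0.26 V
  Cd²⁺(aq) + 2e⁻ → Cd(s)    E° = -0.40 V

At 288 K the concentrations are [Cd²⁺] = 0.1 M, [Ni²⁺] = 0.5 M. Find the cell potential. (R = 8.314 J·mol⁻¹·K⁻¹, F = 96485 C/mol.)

0.160 V

The Ni²⁺/Ni couple has the higher reduction potential and acts as the cathode, so E°_cell = -0.26 − (-0.40) = 0.14 V.
Balancing electrons gives n = 2; the reaction quotient is Q = [Cd²⁺]/[Ni²⁺] = 0.200.
E = E° − (RT/nF) ln Q = 0.14 − (8.314×288)/(2×96485) × (-1.609) = 0.140 + 0.020 = 0.160 V.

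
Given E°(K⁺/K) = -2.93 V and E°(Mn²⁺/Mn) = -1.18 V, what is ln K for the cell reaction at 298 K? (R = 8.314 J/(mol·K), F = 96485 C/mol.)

E°_cell = -1.18 − (-2.93) = 1.75 V, with n = 2 electrons transferred.
At equilibrium E = 0, so the Nernst equation gives ln K = nFE°/RT = (2)(96485)(1.75)/((8.314)(298)) = 136.30.

ln K = 136.3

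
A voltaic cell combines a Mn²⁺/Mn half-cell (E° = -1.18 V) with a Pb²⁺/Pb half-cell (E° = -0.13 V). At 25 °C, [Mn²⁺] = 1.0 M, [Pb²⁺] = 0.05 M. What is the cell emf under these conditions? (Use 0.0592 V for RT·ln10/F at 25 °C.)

The Pb²⁺/Pb couple has the higher reduction potential and acts as the cathode, so E°_cell = -0.13 − (-1.18) = 1.05 V.
Balancing electrons gives n = 2; the reaction quotient is Q = [Mn²⁺]/[Pb²⁺] = 20.0.
At 25 °C, E = E° − (0.0592/n) log Q = 1.05 − (0.0592/2)(1.301) = 1.050 − 0.039 = 1.011 V.

1.01 V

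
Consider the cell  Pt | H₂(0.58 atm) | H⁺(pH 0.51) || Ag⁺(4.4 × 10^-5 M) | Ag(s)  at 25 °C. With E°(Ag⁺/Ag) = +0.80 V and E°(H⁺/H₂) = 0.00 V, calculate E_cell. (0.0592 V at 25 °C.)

The Ag⁺/Ag couple is the cathode, so E°_cell = 0.80 V; n = 2.
[H⁺] = 10^(−0.51) = 0.31 M, and Q = [H⁺]^2 / ([Ag⁺]^2·P(H₂)) = 8.5 × 10^7.
E = E° − (0.0592/2) log Q = 0.80 − (0.0592/2)(7.930) = 0.565 V.

0.57 V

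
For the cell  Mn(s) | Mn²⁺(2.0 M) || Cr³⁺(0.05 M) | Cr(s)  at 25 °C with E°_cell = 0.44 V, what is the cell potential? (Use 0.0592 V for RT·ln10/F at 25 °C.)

Balancing electrons gives n = 6; the reaction quotient is Q = [Mn²⁺]^3/[Cr³⁺]^2 = 3200.
At 25 °C, E = E° − (0.0592/n) log Q = 0.44 − (0.0592/6)(3.505) = 0.440 − 0.035 = 0.405 V.

0.405 V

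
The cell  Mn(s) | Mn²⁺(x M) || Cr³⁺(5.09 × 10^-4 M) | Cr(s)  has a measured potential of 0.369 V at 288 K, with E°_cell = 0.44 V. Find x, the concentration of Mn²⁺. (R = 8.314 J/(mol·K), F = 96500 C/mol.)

From the Nernst equation, ln Q = nF(E° − E)/RT = 6×96500×(0.44 − 0.369)/(8.314×288) = 17.169, so Q = 2.86 × 10^7.
With Q = [Mn²⁺]^3/[Cr³⁺]^2 and the known concentrations, [Mn²⁺]^3 in the numerator gives [Mn²⁺] = 1.9 M.

1.9 M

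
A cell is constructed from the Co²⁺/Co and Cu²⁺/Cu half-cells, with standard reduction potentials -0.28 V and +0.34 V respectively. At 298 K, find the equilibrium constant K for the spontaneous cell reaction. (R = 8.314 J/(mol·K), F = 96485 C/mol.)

E°_cell = +0.34 − (-0.28) = 0.62 V, with n = 2 electrons transferred.
At equilibrium E = 0, so the Nernst equation gives ln K = nFE°/RT = (2)(96485)(0.62)/((8.314)(298)) = 48.29.
K = e^48.29 = 9.4 × 10^20.

9.4 × 10^20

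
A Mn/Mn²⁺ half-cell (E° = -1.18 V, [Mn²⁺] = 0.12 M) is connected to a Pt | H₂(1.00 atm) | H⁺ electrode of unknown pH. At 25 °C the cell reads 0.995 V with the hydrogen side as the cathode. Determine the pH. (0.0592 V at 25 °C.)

pH = 3.59

E°_cell = 1.18 V and n = 2.
log Q = n(E° − E)/0.0592 = 2×(1.18 − 0.995)/0.0592 = 6.250.
With Q = [Mn²⁺]·P(H₂) / [H⁺]^2, solving for [H⁺] gives log[H⁺] = -3.585, so pH = 3.59.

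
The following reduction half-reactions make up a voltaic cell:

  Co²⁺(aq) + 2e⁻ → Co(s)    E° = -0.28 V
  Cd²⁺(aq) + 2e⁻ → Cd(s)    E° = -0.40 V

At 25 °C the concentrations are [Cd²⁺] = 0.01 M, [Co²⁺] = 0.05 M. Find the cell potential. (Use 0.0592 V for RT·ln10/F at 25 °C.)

The Co²⁺/Co couple has the higher reduction potential and acts as the cathode, so E°_cell = -0.28 − (-0.40) = 0.12 V.
Balancing electrons gives n = 2; the reaction quotient is Q = [Cd²⁺]/[Co²⁺] = 0.200.
At 25 °C, E = E° − (0.0592/n) log Q = 0.12 − (0.0592/2)(-0.699) = 0.120 + 0.021 = 0.141 V.

0.141 V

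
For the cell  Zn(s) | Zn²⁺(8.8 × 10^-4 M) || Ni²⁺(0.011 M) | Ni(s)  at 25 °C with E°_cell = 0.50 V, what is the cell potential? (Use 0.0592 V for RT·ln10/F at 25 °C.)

Balancing electrons gives n = 2; the reaction quotient is Q = [Zn²⁺]/[Ni²⁺] = 0.0800.
At 25 °C, E = E° − (0.0592/n) log Q = 0.50 − (0.0592/2)(-1.097) = 0.500 + 0.032 = 0.532 V.

0.532 V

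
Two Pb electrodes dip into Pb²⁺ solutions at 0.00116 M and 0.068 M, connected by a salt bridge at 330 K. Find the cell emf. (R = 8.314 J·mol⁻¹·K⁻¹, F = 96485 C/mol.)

0.058 V

Both half-cells are Pb²⁺/Pb, so E°_cell = 0. The concentrated side is the cathode; the cell reaction moves Pb²⁺ from high to low concentration with n = 2.
Q = [Pb²⁺]_dilute/[Pb²⁺]_conc = 0.00116/0.068 = 0.0171.
E = 0 − (RT/nF) ln Q = −((8.314×330)/(2×96485))(-4.071) = 0.0579 V.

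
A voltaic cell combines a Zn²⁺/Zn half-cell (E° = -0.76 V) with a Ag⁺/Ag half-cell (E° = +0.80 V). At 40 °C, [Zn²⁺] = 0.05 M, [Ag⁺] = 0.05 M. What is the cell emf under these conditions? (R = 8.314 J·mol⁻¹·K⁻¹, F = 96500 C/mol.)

1.52 V

The Ag⁺/Ag couple has the higher reduction potential and acts as the cathode, so E°_cell = +0.80 − (-0.76) = 1.56 V.
Balancing electrons gives n = 2; the reaction quotient is Q = [Zn²⁺]/[Ag⁺]^2 = 20.0.
E = E° − (RT/nF) ln Q = 1.56 − (8.314×313)/(2×96500) × (2.996) = 1.560 − 0.040 = 1.520 V.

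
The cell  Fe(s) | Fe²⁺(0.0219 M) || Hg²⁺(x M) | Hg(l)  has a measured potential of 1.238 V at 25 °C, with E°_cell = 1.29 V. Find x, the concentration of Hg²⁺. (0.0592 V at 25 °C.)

From the Nernst equation, log Q = n(E° − E)/0.0592 = 2(1.29 − 1.238)/0.0592 = 1.757, so Q = 57.1.
With Q = [Fe²⁺]/[Hg²⁺] and the known concentrations, [Hg²⁺] in the denominator gives [Hg²⁺] = 3.8 × 10^-4 M.

3.8 × 10^-4 M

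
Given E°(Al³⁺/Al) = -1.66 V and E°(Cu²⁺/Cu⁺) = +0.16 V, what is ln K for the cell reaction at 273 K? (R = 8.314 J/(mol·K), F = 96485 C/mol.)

ln K = 232.1

E°_cell = +0.16 − (-1.66) = 1.82 V, with n = 3 electrons transferred.
At equilibrium E = 0, so the Nernst equation gives ln K = nFE°/RT = (3)(96485)(1.82)/((8.314)(273)) = 232.10.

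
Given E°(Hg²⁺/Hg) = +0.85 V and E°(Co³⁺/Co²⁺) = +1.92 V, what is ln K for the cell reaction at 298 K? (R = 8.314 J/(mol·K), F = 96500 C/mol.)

ln K = 83.4

E°_cell = +1.92 − (+0.85) = 1.07 V, with n = 2 electrons transferred.
At equilibrium E = 0, so the Nernst equation gives ln K = nFE°/RT = (2)(96500)(1.07)/((8.314)(298)) = 83.35.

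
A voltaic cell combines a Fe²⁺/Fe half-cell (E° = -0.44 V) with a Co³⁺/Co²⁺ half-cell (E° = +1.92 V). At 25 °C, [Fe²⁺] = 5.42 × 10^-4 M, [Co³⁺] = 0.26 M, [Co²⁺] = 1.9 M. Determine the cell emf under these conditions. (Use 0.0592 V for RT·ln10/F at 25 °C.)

2.41 V

The Co³⁺/Co²⁺ couple has the higher reduction potential and acts as the cathode, so E°_cell = +1.92 − (-0.44) = 2.36 V.
Balancing electrons gives n = 2; the reaction quotient is Q = [Fe²⁺]·[Co²⁺]^2/[Co³⁺]^2 = 0.0289.
At 25 °C, E = E° − (0.0592/n) log Q = 2.36 − (0.0592/2)(-1.538) = 2.360 + 0.046 = 2.406 V.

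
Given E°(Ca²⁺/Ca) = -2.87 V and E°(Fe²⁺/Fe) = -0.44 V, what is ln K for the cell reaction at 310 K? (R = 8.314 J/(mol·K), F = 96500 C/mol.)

ln K = 182.0

E°_cell = -0.44 − (-2.87) = 2.43 V, with n = 2 electrons transferred.
At equilibrium E = 0, so the Nernst equation gives ln K = nFE°/RT = (2)(96500)(2.43)/((8.314)(310)) = 181.97.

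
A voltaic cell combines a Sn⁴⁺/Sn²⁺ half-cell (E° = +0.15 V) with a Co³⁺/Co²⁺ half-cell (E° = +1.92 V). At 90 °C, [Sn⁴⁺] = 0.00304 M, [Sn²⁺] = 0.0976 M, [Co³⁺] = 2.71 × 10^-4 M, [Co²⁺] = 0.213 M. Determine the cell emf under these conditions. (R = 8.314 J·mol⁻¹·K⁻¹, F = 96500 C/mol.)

1.62 V

The Co³⁺/Co²⁺ couple has the higher reduction potential and acts as the cathode, so E°_cell = +1.92 − (+0.15) = 1.77 V.
Balancing electrons gives n = 2; the reaction quotient is Q = [Sn⁴⁺]·[Co²⁺]^2/([Sn²⁺]·[Co³⁺]^2) = 1.92 × 10^4.
E = E° − (RT/nF) ln Q = 1.77 − (8.314×363)/(2×96500) × (9.865) = 1.770 − 0.154 = 1.616 V.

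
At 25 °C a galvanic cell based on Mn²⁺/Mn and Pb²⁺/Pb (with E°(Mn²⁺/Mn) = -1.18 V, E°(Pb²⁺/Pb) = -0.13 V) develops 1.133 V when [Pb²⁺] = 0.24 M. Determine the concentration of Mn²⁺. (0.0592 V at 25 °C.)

From the Nernst equation, log Q = n(E° − E)/0.0592 = 2(1.05 − 1.133)/0.0592 = -2.804, so Q = 0.00157.
With Q = [Mn²⁺]/[Pb²⁺] and the known concentrations, [Mn²⁺] in the numerator gives [Mn²⁺] = 3.8 × 10^-4 M.

3.8 × 10^-4 M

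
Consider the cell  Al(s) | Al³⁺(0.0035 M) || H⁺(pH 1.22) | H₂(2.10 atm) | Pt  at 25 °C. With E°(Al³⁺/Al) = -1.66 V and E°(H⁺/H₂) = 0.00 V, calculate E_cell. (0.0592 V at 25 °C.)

1.63 V

The hydrogen couple is the cathode, so E°_cell = 1.66 V; n = 6.
[H⁺] = 10^(−1.22) = 0.060 M, and Q = [Al³⁺]^2·P(H₂)^3 / [H⁺]^6 = 2370.
E = E° − (0.0592/6) log Q = 1.66 − (0.0592/6)(3.375) = 1.627 V.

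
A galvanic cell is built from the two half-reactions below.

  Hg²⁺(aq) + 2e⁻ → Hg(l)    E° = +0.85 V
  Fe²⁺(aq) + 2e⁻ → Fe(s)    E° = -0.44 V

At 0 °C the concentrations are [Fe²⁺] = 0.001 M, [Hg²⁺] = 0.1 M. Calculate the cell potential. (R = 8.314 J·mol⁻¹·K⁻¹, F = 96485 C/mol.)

1.34 V

The Hg²⁺/Hg couple has the higher reduction potential and acts as the cathode, so E°_cell = +0.85 − (-0.44) = 1.29 V.
Balancing electrons gives n = 2; the reaction quotient is Q = [Fe²⁺]/[Hg²⁺] = 0.0100.
E = E° − (RT/nF) ln Q = 1.29 − (8.314×273)/(2×96485) × (-4.605) = 1.290 + 0.054 = 1.344 V.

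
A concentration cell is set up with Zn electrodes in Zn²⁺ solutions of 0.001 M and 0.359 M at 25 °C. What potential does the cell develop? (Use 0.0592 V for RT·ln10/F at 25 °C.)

Both half-cells are Zn²⁺/Zn, so E°_cell = 0. The concentrated side is the cathode; the cell reaction moves Zn²⁺ from high to low concentration with n = 2.
Q = [Zn²⁺]_dilute/[Zn²⁺]_conc = 0.001/0.359 = 0.00279.
E = 0 − (0.0592/2) log Q = −(0.0592/2)(-2.555) = 0.0756 V.

0.076 V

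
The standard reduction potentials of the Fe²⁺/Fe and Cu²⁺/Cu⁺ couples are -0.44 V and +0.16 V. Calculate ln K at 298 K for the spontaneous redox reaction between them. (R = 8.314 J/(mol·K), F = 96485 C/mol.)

ln K = 46.7

E°_cell = +0.16 − (-0.44) = 0.60 V, with n = 2 electrons transferred.
At equilibrium E = 0, so the Nernst equation gives ln K = nFE°/RT = (2)(96485)(0.60)/((8.314)(298)) = 46.73.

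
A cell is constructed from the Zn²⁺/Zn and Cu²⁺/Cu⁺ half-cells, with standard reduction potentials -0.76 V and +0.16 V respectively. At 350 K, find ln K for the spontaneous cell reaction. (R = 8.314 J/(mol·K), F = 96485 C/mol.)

E°_cell = +0.16 − (-0.76) = 0.92 V, with n = 2 electrons transferred.
At equilibrium E = 0, so the Nernst equation gives ln K = nFE°/RT = (2)(96485)(0.92)/((8.314)(350)) = 61.01.

ln K = 61.0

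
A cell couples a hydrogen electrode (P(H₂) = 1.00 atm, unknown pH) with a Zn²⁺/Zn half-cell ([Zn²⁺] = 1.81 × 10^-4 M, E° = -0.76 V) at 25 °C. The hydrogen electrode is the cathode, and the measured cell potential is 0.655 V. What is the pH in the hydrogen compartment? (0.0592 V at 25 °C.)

E°_cell = 0.76 V and n = 2.
log Q = n(E° − E)/0.0592 = 2×(0.76 − 0.655)/0.0592 = 3.547.
With Q = [Zn²⁺]·P(H₂) / [H⁺]^2, solving for [H⁺] gives log[H⁺] = -3.645, so pH = 3.64.

pH = 3.64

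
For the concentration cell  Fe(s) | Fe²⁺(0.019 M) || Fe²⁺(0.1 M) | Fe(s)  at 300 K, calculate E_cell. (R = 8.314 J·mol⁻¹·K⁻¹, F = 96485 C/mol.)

Both half-cells are Fe²⁺/Fe, so E°_cell = 0. The concentrated side is the cathode; the cell reaction moves Fe²⁺ from high to low concentration with n = 2.
Q = [Fe²⁺]_dilute/[Fe²⁺]_conc = 0.019/0.1 = 0.190.
E = 0 − (RT/nF) ln Q = −((8.314×300)/(2×96485))(-1.661) = 0.0215 V.

0.021 V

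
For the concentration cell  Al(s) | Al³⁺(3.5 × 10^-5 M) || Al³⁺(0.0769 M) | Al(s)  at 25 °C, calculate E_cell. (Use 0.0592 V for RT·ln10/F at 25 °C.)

Both half-cells are Al³⁺/Al, so E°_cell = 0. The concentrated side is the cathode; the cell reaction moves Al³⁺ from high to low concentration with n = 3.
Q = [Al³⁺]_dilute/[Al³⁺]_conc = 3.5 × 10^-5/0.0769 = 4.55 × 10^-4.
E = 0 − (0.0592/3) log Q = −(0.0592/3)(-3.342) = 0.0659 V.

0.066 V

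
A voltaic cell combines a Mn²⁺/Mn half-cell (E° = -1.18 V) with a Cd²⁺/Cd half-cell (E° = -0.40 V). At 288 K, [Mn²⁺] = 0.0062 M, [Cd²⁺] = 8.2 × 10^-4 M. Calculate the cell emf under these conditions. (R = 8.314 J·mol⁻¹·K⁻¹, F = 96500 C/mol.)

0.755 V

The Cd²⁺/Cd couple has the higher reduction potential and acts as the cathode, so E°_cell = -0.40 − (-1.18) = 0.78 V.
Balancing electrons gives n = 2; the reaction quotient is Q = [Mn²⁺]/[Cd²⁺] = 7.56.
E = E° − (RT/nF) ln Q = 0.78 − (8.314×288)/(2×96500) × (2.023) = 0.780 − 0.025 = 0.755 V.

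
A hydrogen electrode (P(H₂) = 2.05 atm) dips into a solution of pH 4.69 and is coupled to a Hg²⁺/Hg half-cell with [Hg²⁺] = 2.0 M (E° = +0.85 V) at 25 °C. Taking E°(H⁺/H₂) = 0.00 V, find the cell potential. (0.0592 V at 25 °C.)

1.15 V

The Hg²⁺/Hg couple is the cathode, so E°_cell = 0.85 V; n = 2.
[H⁺] = 10^(−4.69) = 2 × 10^-5 M, and Q = [H⁺]^2 / ([Hg²⁺]·P(H₂)) = 1.02 × 10^-10.
E = E° − (0.0592/2) log Q = 0.85 − (0.0592/2)(-9.993) = 1.146 V.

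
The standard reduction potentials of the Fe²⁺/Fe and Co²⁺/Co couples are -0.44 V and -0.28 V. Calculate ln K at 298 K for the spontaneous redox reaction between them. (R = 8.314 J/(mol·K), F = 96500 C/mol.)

ln K = 12.5

E°_cell = -0.28 − (-0.44) = 0.16 V, with n = 2 electrons transferred.
At equilibrium E = 0, so the Nernst equation gives ln K = nFE°/RT = (2)(96500)(0.16)/((8.314)(298)) = 12.46.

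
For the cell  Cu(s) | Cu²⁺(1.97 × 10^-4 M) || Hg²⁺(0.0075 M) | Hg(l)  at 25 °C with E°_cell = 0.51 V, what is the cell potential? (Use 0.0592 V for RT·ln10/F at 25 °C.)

0.557 V

Balancing electrons gives n = 2; the reaction quotient is Q = [Cu²⁺]/[Hg²⁺] = 0.0263.
At 25 °C, E = E° − (0.0592/n) log Q = 0.51 − (0.0592/2)(-1.581) = 0.510 + 0.047 = 0.557 V.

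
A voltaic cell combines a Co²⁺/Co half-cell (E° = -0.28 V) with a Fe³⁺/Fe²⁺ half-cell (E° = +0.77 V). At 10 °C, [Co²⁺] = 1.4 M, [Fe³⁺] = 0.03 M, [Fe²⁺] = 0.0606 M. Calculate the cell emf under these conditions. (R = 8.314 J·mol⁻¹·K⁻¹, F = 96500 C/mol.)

1.03 V

The Fe³⁺/Fe²⁺ couple has the higher reduction potential and acts as the cathode, so E°_cell = +0.77 − (-0.28) = 1.05 V.
Balancing electrons gives n = 2; the reaction quotient is Q = [Co²⁺]·[Fe²⁺]^2/[Fe³⁺]^2 = 5.71.
E = E° − (RT/nF) ln Q = 1.05 − (8.314×283)/(2×96500) × (1.743) = 1.050 − 0.021 = 1.029 V.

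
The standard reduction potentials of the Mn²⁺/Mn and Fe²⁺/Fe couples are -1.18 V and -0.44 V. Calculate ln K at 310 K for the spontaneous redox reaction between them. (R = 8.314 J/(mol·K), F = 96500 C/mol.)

E°_cell = -0.44 − (-1.18) = 0.74 V, with n = 2 electrons transferred.
At equilibrium E = 0, so the Nernst equation gives ln K = nFE°/RT = (2)(96500)(0.74)/((8.314)(310)) = 55.41.

ln K = 55.4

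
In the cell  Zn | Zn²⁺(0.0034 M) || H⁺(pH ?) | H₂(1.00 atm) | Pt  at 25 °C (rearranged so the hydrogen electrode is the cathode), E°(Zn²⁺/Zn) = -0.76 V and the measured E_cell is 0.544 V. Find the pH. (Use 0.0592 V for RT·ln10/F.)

E°_cell = 0.76 V and n = 2.
log Q = n(E° − E)/0.0592 = 2×(0.76 − 0.544)/0.0592 = 7.297.
With Q = [Zn²⁺]·P(H₂) / [H⁺]^2, solving for [H⁺] gives log[H⁺] = -4.883, so pH = 4.88.

pH = 4.88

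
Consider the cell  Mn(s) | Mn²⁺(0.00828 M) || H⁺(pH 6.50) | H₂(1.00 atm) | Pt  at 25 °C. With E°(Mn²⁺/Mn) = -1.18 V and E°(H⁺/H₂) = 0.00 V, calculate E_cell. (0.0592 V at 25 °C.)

The hydrogen couple is the cathode, so E°_cell = 1.18 V; n = 2.
[H⁺] = 10^(−6.50) = 3.2 × 10^-7 M, and Q = [Mn²⁺]·P(H₂) / [H⁺]^2 = 8.28 × 10^10.
E = E° − (0.0592/2) log Q = 1.18 − (0.0592/2)(10.918) = 0.857 V.

0.86 V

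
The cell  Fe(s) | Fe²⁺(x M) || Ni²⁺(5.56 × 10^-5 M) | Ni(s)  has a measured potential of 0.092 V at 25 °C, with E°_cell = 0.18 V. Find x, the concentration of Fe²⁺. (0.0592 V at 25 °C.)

From the Nernst equation, log Q = n(E° − E)/0.0592 = 2(0.18 − 0.092)/0.0592 = 2.973, so Q = 940.
With Q = [Fe²⁺]/[Ni²⁺] and the known concentrations, [Fe²⁺] in the numerator gives [Fe²⁺] = 0.052 M.

0.052 M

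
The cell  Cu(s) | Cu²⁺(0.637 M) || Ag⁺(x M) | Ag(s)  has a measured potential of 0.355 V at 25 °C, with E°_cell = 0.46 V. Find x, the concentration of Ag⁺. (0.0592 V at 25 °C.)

0.013 M

From the Nernst equation, log Q = n(E° − E)/0.0592 = 2(0.46 − 0.355)/0.0592 = 3.547, so Q = 3530.
With Q = [Cu²⁺]/[Ag⁺]^2 and the known concentrations, [Ag⁺]^2 in the denominator gives [Ag⁺] = 0.013 M.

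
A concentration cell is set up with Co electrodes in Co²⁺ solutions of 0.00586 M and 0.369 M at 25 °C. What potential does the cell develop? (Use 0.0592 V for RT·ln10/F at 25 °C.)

Both half-cells are Co²⁺/Co, so E°_cell = 0. The concentrated side is the cathode; the cell reaction moves Co²⁺ from high to low concentration with n = 2.
Q = [Co²⁺]_dilute/[Co²⁺]_conc = 0.00586/0.369 = 0.0159.
E = 0 − (0.0592/2) log Q = −(0.0592/2)(-1.799) = 0.0533 V.

0.053 V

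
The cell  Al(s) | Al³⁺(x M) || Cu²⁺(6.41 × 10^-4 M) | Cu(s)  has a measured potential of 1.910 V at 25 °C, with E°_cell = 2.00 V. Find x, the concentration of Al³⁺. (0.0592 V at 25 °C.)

From the Nernst equation, log Q = n(E° − E)/0.0592 = 6(2.00 − 1.910)/0.0592 = 9.122, so Q = 1.32 × 10^9.
With Q = [Al³⁺]^2/[Cu²⁺]^3 and the known concentrations, [Al³⁺]^2 in the numerator gives [Al³⁺] = 0.59 M.

0.59 M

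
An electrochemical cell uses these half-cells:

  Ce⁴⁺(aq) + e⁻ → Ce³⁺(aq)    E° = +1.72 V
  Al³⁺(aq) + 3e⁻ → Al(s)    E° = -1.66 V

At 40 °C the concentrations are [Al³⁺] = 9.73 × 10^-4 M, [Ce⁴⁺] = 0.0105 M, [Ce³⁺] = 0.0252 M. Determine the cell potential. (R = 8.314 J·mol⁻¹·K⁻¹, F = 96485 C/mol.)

The Ce⁴⁺/Ce³⁺ couple has the higher reduction potential and acts as the cathode, so E°_cell = +1.72 − (-1.66) = 3.38 V.
Balancing electrons gives n = 3; the reaction quotient is Q = [Al³⁺]·[Ce³⁺]^3/[Ce⁴⁺]^3 = 0.0135.
E = E° − (RT/nF) ln Q = 3.38 − (8.314×313)/(3×96485) × (-4.309) = 3.380 + 0.039 = 3.419 V.

3.42 V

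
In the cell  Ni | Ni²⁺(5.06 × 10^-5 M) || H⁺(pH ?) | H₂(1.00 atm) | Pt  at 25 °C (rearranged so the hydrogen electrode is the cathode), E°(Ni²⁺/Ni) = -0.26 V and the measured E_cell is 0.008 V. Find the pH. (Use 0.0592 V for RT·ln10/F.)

E°_cell = 0.26 V and n = 2.
log Q = n(E° − E)/0.0592 = 2×(0.26 − 0.008)/0.0592 = 8.514.
With Q = [Ni²⁺]·P(H₂) / [H⁺]^2, solving for [H⁺] gives log[H⁺] = -6.405, so pH = 6.40.

pH = 6.40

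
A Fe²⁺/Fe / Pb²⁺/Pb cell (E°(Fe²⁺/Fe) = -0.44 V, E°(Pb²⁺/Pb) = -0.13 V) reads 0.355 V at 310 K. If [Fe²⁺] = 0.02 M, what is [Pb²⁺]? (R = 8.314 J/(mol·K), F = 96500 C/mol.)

0.58 M

From the Nernst equation, ln Q = nF(E° − E)/RT = 2×96500×(0.31 − 0.355)/(8.314×310) = -3.370, so Q = 0.0344.
With Q = [Fe²⁺]/[Pb²⁺] and the known concentrations, [Pb²⁺] in the denominator gives [Pb²⁺] = 0.58 M.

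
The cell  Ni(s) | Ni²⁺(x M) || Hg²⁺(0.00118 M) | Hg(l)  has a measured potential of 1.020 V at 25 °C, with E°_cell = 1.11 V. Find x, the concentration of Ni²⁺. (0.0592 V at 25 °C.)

1.3 M

From the Nernst equation, log Q = n(E° − E)/0.0592 = 2(1.11 − 1.020)/0.0592 = 3.041, so Q = 1100.
With Q = [Ni²⁺]/[Hg²⁺] and the known concentrations, [Ni²⁺] in the numerator gives [Ni²⁺] = 1.3 M.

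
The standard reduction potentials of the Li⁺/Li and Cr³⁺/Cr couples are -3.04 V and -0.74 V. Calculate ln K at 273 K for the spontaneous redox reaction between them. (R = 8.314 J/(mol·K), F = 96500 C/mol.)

E°_cell = -0.74 − (-3.04) = 2.30 V, with n = 3 electrons transferred.
At equilibrium E = 0, so the Nernst equation gives ln K = nFE°/RT = (3)(96500)(2.30)/((8.314)(273)) = 293.36.

ln K = 293.4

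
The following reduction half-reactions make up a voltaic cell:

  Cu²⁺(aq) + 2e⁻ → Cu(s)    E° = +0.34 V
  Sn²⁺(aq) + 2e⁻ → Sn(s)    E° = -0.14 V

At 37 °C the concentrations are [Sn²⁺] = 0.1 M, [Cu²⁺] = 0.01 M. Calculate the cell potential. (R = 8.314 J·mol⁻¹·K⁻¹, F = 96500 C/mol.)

0.449 V

The Cu²⁺/Cu couple has the higher reduction potential and acts as the cathode, so E°_cell = +0.34 − (-0.14) = 0.48 V.
Balancing electrons gives n = 2; the reaction quotient is Q = [Sn²⁺]/[Cu²⁺] = 10.0.
E = E° − (RT/nF) ln Q = 0.48 − (8.314×310)/(2×96500) × (2.303) = 0.480 − 0.031 = 0.449 V.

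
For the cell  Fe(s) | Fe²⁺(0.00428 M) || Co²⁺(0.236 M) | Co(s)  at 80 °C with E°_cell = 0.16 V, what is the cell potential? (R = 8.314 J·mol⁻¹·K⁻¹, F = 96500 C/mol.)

0.221 V

Balancing electrons gives n = 2; the reaction quotient is Q = [Fe²⁺]/[Co²⁺] = 0.0181.
E = E° − (RT/nF) ln Q = 0.16 − (8.314×353)/(2×96500) × (-4.010) = 0.160 + 0.061 = 0.221 V.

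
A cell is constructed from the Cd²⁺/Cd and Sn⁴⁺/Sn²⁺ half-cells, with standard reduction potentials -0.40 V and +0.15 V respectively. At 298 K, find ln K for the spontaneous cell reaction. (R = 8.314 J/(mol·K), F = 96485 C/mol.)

ln K = 42.8

E°_cell = +0.15 − (-0.40) = 0.55 V, with n = 2 electrons transferred.
At equilibrium E = 0, so the Nernst equation gives ln K = nFE°/RT = (2)(96485)(0.55)/((8.314)(298)) = 42.84.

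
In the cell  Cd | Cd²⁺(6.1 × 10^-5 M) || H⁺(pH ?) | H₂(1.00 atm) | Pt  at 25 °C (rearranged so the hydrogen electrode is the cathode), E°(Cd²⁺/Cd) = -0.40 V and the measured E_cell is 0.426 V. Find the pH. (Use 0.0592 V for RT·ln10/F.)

pH = 1.67

E°_cell = 0.40 V and n = 2.
log Q = n(E° − E)/0.0592 = 2×(0.40 − 0.426)/0.0592 = -0.878.
With Q = [Cd²⁺]·P(H₂) / [H⁺]^2, solving for [H⁺] gives log[H⁺] = -1.668, so pH = 1.67.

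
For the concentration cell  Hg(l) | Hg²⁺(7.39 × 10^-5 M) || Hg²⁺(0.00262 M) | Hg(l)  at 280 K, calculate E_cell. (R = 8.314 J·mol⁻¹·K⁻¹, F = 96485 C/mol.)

Both half-cells are Hg²⁺/Hg, so E°_cell = 0. The concentrated side is the cathode; the cell reaction moves Hg²⁺ from high to low concentration with n = 2.
Q = [Hg²⁺]_dilute/[Hg²⁺]_conc = 7.39 × 10^-5/0.00262 = 0.0282.
E = 0 − (RT/nF) ln Q = −((8.314×280)/(2×96485))(-3.568) = 0.0430 V.

0.043 V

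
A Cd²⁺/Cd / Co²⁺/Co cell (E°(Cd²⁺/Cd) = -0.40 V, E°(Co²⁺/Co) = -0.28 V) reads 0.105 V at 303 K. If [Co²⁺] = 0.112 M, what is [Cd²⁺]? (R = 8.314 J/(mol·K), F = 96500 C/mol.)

0.35 M

From the Nernst equation, ln Q = nF(E° − E)/RT = 2×96500×(0.12 − 0.105)/(8.314×303) = 1.149, so Q = 3.16.
With Q = [Cd²⁺]/[Co²⁺] and the known concentrations, [Cd²⁺] in the numerator gives [Cd²⁺] = 0.35 M.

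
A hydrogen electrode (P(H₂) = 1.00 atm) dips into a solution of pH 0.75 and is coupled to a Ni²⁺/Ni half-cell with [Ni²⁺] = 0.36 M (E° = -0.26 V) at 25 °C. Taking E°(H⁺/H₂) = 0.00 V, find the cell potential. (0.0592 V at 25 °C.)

The hydrogen couple is the cathode, so E°_cell = 0.26 V; n = 2.
[H⁺] = 10^(−0.75) = 0.18 M, and Q = [Ni²⁺]·P(H₂) / [H⁺]^2 = 11.4.
E = E° − (0.0592/2) log Q = 0.26 − (0.0592/2)(1.056) = 0.229 V.

0.23 V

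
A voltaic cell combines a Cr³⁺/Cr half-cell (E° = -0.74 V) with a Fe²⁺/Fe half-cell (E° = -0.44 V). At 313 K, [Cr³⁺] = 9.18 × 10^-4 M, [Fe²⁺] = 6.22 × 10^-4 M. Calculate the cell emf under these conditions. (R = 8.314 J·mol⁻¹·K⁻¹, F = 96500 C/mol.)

0.263 V

The Fe²⁺/Fe couple has the higher reduction potential and acts as the cathode, so E°_cell = -0.44 − (-0.74) = 0.30 V.
Balancing electrons gives n = 6; the reaction quotient is Q = [Cr³⁺]^2/[Fe²⁺]^3 = 3500.
E = E° − (RT/nF) ln Q = 0.30 − (8.314×313)/(6×96500) × (8.161) = 0.300 − 0.037 = 0.263 V.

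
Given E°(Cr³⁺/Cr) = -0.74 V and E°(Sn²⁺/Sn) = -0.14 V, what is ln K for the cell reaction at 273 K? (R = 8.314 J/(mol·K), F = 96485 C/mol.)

ln K = 153.0

E°_cell = -0.14 − (-0.74) = 0.60 V, with n = 6 electrons transferred.
At equilibrium E = 0, so the Nernst equation gives ln K = nFE°/RT = (6)(96485)(0.60)/((8.314)(273)) = 153.03.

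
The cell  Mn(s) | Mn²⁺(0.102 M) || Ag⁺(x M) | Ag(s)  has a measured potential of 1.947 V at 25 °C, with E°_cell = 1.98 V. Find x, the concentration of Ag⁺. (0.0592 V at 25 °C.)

0.088 M

From the Nernst equation, log Q = n(E° − E)/0.0592 = 2(1.98 − 1.947)/0.0592 = 1.115, so Q = 13.0.
With Q = [Mn²⁺]/[Ag⁺]^2 and the known concentrations, [Ag⁺]^2 in the denominator gives [Ag⁺] = 0.088 M.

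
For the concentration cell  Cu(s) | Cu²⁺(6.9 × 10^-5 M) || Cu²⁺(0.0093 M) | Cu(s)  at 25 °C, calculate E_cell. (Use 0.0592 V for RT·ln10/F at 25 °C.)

Both half-cells are Cu²⁺/Cu, so E°_cell = 0. The concentrated side is the cathode; the cell reaction moves Cu²⁺ from high to low concentration with n = 2.
Q = [Cu²⁺]_dilute/[Cu²⁺]_conc = 6.9 × 10^-5/0.0093 = 0.00742.
E = 0 − (0.0592/2) log Q = −(0.0592/2)(-2.130) = 0.0630 V.

0.063 V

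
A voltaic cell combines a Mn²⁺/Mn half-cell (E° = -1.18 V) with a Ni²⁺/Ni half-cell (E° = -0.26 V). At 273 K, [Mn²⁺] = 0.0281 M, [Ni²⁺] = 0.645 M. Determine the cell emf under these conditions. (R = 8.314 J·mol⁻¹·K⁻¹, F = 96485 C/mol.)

The Ni²⁺/Ni couple has the higher reduction potential and acts as the cathode, so E°_cell = -0.26 − (-1.18) = 0.92 V.
Balancing electrons gives n = 2; the reaction quotient is Q = [Mn²⁺]/[Ni²⁺] = 0.0436.
E = E° − (RT/nF) ln Q = 0.92 − (8.314×273)/(2×96485) × (-3.133) = 0.920 + 0.037 = 0.957 V.

0.957 V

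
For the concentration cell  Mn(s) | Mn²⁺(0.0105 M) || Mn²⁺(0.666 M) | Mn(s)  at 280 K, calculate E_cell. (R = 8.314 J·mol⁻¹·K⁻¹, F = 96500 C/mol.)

0.050 V

Both half-cells are Mn²⁺/Mn, so E°_cell = 0. The concentrated side is the cathode; the cell reaction moves Mn²⁺ from high to low concentration with n = 2.
Q = [Mn²⁺]_dilute/[Mn²⁺]_conc = 0.0105/0.666 = 0.0158.
E = 0 − (RT/nF) ln Q = −((8.314×280)/(2×96500))(-4.150) = 0.0501 V.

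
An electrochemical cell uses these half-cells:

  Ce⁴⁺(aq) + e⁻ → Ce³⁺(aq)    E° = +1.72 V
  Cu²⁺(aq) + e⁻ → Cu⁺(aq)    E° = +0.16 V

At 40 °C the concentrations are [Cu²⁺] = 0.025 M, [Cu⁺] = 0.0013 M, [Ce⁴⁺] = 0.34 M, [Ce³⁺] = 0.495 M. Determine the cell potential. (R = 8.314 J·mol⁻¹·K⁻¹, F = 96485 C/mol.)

1.47 V

The Ce⁴⁺/Ce³⁺ couple has the higher reduction potential and acts as the cathode, so E°_cell = +1.72 − (+0.16) = 1.56 V.
Balancing electrons gives n = 1; the reaction quotient is Q = [Cu²⁺]·[Ce³⁺]/([Cu⁺]·[Ce⁴⁺]) = 28.0.
E = E° − (RT/nF) ln Q = 1.56 − (8.314×313)/(1×96485) × (3.332) = 1.560 − 0.090 = 1.470 V.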